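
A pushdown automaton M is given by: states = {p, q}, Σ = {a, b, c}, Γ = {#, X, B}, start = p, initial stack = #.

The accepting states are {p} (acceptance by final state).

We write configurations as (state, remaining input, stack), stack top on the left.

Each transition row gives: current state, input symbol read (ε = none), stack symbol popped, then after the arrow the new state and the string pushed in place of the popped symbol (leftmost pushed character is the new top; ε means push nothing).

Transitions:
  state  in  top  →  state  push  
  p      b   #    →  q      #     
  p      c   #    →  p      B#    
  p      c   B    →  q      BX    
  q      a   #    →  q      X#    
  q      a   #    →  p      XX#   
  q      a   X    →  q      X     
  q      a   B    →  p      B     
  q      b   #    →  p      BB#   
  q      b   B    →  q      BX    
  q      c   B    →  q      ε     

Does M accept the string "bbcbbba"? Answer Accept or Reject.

Accept

One accepting computation: (p, bbcbbba, #) ⊢ (q, bcbbba, #) ⊢ (p, cbbba, BB#) ⊢ (q, bbba, BXB#) ⊢ (q, bba, BXXB#) ⊢ (q, ba, BXXXB#) ⊢ (q, a, BXXXXB#) ⊢ (p, ε, BXXXXB#)
All input consumed and state p ∈ F.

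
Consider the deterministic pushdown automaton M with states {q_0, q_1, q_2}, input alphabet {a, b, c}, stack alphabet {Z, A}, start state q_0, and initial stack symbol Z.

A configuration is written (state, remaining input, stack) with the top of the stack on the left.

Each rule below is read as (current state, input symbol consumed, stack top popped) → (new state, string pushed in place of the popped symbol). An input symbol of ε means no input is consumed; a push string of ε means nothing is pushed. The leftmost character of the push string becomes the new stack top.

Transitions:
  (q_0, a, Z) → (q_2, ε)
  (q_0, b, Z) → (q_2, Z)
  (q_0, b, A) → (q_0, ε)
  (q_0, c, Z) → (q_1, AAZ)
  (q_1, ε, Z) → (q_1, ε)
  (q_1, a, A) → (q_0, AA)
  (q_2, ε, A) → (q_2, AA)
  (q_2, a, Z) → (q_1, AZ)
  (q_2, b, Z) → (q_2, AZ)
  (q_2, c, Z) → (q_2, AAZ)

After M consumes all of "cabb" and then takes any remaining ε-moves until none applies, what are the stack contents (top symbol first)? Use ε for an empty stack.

(q_0, cabb, Z)
  read c, top Z: go to q_1, push AAZ → (q_1, abb, AAZ)
  read a, top A: go to q_0, push AA → (q_0, bb, AAAZ)
  read b, top A: go to q_0, push ε → (q_0, b, AAZ)
  read b, top A: go to q_0, push ε → (q_0, ε, AZ)
All input consumed in state q_0 with stack AZ.

AZ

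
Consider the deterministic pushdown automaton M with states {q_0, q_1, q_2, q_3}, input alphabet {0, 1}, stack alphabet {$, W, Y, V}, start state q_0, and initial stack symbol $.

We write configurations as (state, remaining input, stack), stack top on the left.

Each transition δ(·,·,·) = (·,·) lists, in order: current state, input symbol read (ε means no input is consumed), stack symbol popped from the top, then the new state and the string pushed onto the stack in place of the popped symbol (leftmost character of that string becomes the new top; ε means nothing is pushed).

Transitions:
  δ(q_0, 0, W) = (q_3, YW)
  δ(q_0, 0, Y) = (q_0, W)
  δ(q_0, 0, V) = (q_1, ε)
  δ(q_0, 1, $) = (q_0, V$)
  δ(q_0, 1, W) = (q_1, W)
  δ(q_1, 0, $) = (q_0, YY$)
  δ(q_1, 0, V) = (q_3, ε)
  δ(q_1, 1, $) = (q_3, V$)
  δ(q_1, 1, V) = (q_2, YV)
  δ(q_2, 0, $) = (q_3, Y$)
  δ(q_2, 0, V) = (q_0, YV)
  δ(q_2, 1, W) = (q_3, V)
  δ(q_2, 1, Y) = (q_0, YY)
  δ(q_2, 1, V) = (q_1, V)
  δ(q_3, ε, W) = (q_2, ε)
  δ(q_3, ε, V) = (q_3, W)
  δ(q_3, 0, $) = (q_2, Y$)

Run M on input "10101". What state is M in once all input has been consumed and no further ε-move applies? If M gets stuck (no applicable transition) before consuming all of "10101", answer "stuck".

(q_0, 10101, $) ⊢ (q_0, 0101, V$) ⊢ (q_1, 101, $) ⊢ (q_3, 01, V$) ⊢ (q_3, 01, W$) ⊢ (q_2, 01, $) ⊢ (q_3, 1, Y$)
No transition for (q_3, 1, top Y); M blocks with input 1 remaining.

stuck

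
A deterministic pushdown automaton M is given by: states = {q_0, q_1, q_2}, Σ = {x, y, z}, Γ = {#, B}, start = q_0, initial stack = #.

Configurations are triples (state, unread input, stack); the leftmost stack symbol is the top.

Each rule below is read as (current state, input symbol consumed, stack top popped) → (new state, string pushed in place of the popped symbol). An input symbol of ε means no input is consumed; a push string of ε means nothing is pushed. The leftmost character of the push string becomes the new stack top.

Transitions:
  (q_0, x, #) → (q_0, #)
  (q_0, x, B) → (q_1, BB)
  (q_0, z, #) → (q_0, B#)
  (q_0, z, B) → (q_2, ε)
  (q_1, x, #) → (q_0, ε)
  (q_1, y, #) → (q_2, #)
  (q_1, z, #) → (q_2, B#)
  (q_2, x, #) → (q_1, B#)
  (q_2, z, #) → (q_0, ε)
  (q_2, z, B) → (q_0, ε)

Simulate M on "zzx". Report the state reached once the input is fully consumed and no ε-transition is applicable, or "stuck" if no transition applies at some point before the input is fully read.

(q_0, zzx, #)
  read z, top #: go to q_0, push B# → (q_0, zx, B#)
  read z, top B: go to q_2, push ε → (q_2, x, #)
  read x, top #: go to q_1, push B# → (q_1, ε, B#)
All input consumed; M is in state q_1.

q_1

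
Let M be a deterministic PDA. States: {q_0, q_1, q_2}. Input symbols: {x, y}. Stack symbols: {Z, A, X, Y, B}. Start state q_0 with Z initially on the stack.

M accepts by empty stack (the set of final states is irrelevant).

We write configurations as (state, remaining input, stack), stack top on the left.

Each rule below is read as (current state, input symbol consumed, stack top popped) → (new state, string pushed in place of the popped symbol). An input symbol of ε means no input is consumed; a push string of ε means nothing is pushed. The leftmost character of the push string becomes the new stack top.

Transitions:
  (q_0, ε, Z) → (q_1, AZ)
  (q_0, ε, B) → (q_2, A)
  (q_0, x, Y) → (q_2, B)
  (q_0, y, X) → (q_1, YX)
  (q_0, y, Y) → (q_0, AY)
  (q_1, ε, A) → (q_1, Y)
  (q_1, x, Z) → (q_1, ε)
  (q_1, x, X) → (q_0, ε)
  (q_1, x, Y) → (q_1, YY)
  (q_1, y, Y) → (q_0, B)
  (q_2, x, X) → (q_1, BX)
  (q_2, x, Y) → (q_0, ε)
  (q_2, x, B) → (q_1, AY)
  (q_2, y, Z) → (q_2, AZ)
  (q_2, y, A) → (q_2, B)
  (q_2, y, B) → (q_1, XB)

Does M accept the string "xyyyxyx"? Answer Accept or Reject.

Reject

(q_0, xyyyxyx, Z) ⊢ (q_1, xyyyxyx, AZ) ⊢ (q_1, xyyyxyx, YZ) ⊢ (q_1, yyyxyx, YYZ) ⊢ (q_0, yyxyx, BYZ) ⊢ (q_2, yyxyx, AYZ) ⊢ (q_2, yxyx, BYZ) ⊢ (q_1, xyx, XBYZ) ⊢ (q_0, yx, BYZ) ⊢ (q_2, yx, AYZ) ⊢ (q_2, x, BYZ) ⊢ (q_1, ε, AYYZ) ⊢ (q_1, ε, YYYZ)
All input consumed; stack is YYYZ, not empty, and no further ε-move applies.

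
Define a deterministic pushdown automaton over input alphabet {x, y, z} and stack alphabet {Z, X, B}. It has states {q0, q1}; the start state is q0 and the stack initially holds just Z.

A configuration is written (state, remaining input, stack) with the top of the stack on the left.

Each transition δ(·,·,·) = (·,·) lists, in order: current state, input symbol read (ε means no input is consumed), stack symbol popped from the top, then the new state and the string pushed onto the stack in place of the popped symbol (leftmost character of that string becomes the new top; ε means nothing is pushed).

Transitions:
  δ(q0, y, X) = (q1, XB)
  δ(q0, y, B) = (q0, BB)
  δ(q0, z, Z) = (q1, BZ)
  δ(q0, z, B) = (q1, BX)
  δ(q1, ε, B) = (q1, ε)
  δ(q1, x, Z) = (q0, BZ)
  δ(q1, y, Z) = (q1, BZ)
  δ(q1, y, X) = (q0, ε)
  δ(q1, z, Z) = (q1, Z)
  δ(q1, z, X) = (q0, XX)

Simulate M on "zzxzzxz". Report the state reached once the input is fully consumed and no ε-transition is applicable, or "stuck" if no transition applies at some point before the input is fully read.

stuck

(q0, zzxzzxz, Z) ⊢ (q1, zxzzxz, BZ) ⊢ (q1, zxzzxz, Z) ⊢ (q1, xzzxz, Z) ⊢ (q0, zzxz, BZ) ⊢ (q1, zxz, BXZ) ⊢ (q1, zxz, XZ) ⊢ (q0, xz, XXZ)
No transition for (q0, x, top X); M blocks with input xz remaining.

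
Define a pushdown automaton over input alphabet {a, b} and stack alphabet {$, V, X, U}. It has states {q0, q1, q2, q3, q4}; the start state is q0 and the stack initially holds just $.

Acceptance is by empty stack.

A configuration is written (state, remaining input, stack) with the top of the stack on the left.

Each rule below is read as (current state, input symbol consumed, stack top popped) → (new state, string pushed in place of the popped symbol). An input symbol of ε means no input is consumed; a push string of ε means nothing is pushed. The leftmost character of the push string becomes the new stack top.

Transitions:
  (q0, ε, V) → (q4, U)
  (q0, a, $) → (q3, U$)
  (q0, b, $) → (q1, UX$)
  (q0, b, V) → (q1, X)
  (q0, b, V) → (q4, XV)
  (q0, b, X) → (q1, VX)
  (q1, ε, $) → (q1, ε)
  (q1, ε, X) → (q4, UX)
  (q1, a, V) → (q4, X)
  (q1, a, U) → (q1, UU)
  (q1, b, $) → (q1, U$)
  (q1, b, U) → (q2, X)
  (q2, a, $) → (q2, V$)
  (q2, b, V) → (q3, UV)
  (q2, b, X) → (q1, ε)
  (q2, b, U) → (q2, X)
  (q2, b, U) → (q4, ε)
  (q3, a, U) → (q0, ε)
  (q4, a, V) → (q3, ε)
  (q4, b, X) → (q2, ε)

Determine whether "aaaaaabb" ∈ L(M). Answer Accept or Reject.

Reject

No computation consumes all input and empties the stack.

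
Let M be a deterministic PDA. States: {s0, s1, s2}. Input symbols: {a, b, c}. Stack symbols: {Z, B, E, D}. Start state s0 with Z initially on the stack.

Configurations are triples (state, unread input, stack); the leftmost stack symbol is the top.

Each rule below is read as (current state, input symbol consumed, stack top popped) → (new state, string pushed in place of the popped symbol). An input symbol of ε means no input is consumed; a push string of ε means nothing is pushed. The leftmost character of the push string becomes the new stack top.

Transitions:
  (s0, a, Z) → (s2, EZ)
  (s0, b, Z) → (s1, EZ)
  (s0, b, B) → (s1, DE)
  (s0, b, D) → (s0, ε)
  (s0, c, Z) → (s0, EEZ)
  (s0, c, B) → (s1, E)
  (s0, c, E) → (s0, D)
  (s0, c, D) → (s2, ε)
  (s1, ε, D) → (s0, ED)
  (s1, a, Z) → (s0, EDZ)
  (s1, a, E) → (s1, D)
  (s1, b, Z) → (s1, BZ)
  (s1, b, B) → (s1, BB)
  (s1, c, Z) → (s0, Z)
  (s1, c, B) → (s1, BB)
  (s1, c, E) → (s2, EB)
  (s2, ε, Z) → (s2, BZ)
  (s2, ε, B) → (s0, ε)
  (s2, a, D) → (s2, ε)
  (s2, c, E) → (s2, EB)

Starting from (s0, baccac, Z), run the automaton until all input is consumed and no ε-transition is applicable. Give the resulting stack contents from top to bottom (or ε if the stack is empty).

EEZ

(s0, baccac, Z)
  read b, top Z: go to s1, push EZ → (s1, accac, EZ)
  read a, top E: go to s1, push D → (s1, ccac, DZ)
  ε-move, top D: go to s0, push ED → (s0, ccac, EDZ)
  read c, top E: go to s0, push D → (s0, cac, DDZ)
  read c, top D: go to s2, push ε → (s2, ac, DZ)
  read a, top D: go to s2, push ε → (s2, c, Z)
  ε-move, top Z: go to s2, push BZ → (s2, c, BZ)
  ε-move, top B: go to s0, push ε → (s0, c, Z)
  read c, top Z: go to s0, push EEZ → (s0, ε, EEZ)
All input consumed in state s0 with stack EEZ.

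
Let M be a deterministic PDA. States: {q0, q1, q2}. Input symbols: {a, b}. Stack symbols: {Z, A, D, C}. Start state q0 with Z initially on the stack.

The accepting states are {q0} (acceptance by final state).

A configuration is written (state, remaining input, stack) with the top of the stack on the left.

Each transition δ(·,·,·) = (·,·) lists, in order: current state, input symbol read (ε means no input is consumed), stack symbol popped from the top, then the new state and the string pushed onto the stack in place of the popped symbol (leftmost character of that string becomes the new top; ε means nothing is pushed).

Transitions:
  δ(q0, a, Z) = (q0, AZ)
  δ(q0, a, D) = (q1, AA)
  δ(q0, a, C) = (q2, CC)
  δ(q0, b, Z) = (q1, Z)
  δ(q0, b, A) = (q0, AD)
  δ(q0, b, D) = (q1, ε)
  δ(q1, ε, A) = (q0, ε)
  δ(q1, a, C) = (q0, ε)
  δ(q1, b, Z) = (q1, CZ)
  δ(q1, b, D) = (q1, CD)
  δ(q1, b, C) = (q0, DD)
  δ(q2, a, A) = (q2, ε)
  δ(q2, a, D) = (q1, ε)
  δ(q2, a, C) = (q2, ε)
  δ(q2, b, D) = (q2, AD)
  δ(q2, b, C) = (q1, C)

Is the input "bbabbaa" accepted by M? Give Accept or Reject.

(q0, bbabbaa, Z) ⊢ (q1, babbaa, Z) ⊢ (q1, abbaa, CZ) ⊢ (q0, bbaa, Z) ⊢ (q1, baa, Z) ⊢ (q1, aa, CZ) ⊢ (q0, a, Z) ⊢ (q0, ε, AZ)
All input consumed; state q0 ∈ F.

Accept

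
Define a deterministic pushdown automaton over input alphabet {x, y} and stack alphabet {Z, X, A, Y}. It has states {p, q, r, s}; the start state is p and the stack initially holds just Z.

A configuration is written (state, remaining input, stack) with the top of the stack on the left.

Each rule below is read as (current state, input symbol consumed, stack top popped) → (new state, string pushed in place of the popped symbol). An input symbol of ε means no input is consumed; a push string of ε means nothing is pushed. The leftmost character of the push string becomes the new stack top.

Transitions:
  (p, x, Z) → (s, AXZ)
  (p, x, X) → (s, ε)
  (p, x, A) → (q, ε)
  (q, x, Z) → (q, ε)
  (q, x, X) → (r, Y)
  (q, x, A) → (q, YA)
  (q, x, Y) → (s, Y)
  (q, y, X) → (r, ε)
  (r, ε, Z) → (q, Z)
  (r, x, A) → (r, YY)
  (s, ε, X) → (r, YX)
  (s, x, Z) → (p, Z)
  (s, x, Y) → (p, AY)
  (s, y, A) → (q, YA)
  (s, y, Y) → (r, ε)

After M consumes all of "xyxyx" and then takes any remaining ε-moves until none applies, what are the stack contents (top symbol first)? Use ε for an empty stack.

YYXZ

(p, xyxyx, Z)
  read x, top Z: go to s, push AXZ → (s, yxyx, AXZ)
  read y, top A: go to q, push YA → (q, xyx, YAXZ)
  read x, top Y: go to s, push Y → (s, yx, YAXZ)
  read y, top Y: go to r, push ε → (r, x, AXZ)
  read x, top A: go to r, push YY → (r, ε, YYXZ)
All input consumed in state r with stack YYXZ.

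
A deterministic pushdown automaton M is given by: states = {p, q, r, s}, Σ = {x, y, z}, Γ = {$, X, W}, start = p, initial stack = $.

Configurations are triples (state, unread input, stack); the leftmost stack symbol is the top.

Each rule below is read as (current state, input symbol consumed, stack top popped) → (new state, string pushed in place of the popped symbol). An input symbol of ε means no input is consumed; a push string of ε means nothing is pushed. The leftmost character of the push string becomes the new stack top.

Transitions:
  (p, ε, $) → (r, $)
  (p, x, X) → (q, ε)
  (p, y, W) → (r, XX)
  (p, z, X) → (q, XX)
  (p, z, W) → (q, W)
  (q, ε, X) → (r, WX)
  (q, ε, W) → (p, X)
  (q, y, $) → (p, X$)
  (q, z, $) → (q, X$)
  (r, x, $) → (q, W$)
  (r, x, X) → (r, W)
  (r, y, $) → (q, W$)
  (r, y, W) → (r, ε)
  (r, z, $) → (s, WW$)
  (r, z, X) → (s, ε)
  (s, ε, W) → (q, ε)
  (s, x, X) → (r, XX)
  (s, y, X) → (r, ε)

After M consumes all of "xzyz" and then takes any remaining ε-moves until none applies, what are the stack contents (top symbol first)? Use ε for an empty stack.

X$

(p, xzyz, $)
  ε-move, top $: go to r, push $ → (r, xzyz, $)
  read x, top $: go to q, push W$ → (q, zyz, W$)
  ε-move, top W: go to p, push X → (p, zyz, X$)
  read z, top X: go to q, push XX → (q, yz, XX$)
  ε-move, top X: go to r, push WX → (r, yz, WXX$)
  read y, top W: go to r, push ε → (r, z, XX$)
  read z, top X: go to s, push ε → (s, ε, X$)
All input consumed in state s with stack X$.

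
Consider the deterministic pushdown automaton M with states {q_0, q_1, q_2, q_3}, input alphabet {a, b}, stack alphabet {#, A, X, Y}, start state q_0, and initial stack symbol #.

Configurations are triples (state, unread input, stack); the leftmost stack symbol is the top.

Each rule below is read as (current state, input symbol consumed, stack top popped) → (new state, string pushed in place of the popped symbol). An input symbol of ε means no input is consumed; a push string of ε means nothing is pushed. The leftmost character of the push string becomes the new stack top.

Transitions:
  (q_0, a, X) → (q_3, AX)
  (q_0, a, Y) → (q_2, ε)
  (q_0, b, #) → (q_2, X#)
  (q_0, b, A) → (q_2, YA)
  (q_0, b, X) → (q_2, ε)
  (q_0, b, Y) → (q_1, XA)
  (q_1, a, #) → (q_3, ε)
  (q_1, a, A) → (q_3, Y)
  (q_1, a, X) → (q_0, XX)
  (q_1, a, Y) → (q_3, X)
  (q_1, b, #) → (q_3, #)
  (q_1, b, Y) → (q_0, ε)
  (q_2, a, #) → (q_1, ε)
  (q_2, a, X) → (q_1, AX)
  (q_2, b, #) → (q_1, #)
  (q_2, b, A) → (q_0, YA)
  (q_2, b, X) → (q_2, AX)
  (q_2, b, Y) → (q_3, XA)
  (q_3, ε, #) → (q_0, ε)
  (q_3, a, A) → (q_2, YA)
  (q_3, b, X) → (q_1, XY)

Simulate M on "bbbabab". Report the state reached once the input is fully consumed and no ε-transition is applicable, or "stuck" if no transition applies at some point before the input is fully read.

(q_0, bbbabab, #) ⊢ (q_2, bbabab, X#) ⊢ (q_2, babab, AX#) ⊢ (q_0, abab, YAX#) ⊢ (q_2, bab, AX#) ⊢ (q_0, ab, YAX#) ⊢ (q_2, b, AX#) ⊢ (q_0, ε, YAX#)
All input consumed; M is in state q_0.

q_0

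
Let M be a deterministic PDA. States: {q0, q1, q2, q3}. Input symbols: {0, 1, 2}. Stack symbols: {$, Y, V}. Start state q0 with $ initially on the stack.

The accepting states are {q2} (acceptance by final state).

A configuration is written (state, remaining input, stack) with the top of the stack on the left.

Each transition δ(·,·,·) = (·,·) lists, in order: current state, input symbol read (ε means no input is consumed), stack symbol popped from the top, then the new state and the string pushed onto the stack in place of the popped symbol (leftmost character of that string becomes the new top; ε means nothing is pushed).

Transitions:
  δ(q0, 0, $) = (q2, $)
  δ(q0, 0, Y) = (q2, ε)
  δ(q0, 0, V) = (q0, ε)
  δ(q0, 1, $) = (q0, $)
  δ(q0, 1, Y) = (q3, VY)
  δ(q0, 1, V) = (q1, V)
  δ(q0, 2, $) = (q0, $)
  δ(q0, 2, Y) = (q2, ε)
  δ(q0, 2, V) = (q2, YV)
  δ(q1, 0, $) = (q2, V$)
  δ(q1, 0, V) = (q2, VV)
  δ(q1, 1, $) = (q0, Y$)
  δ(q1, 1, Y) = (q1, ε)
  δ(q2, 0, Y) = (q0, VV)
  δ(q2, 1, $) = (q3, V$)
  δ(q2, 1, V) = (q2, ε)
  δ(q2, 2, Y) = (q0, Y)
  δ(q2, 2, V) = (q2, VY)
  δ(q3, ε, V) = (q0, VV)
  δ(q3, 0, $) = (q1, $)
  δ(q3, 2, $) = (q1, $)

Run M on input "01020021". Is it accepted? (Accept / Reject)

Reject

(q0, 01020021, $) ⊢ (q2, 1020021, $) ⊢ (q3, 020021, V$) ⊢ (q0, 020021, VV$) ⊢ (q0, 20021, V$) ⊢ (q2, 0021, YV$) ⊢ (q0, 021, VVV$) ⊢ (q0, 21, VV$) ⊢ (q2, 1, YVV$)
No transition applies at (q2, 1, YVV$); input not fully consumed.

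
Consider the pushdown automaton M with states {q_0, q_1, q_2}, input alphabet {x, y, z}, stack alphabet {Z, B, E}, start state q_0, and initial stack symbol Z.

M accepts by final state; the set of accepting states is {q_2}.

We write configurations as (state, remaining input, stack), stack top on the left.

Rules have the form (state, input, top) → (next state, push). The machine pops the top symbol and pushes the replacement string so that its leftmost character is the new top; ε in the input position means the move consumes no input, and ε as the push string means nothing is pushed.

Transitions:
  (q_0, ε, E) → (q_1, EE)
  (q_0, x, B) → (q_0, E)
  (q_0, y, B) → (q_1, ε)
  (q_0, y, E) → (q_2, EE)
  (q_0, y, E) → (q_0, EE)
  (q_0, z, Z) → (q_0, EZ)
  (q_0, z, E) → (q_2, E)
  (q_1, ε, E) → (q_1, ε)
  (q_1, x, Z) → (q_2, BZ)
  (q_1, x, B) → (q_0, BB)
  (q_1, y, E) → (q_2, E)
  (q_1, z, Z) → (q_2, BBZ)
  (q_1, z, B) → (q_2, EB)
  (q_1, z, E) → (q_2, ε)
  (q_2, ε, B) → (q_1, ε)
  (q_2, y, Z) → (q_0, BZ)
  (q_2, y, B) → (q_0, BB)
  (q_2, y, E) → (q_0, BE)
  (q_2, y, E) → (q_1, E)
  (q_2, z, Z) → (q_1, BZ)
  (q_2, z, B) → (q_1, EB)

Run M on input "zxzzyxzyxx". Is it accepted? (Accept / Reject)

Reject

No computation consumes all input and reaches a final state.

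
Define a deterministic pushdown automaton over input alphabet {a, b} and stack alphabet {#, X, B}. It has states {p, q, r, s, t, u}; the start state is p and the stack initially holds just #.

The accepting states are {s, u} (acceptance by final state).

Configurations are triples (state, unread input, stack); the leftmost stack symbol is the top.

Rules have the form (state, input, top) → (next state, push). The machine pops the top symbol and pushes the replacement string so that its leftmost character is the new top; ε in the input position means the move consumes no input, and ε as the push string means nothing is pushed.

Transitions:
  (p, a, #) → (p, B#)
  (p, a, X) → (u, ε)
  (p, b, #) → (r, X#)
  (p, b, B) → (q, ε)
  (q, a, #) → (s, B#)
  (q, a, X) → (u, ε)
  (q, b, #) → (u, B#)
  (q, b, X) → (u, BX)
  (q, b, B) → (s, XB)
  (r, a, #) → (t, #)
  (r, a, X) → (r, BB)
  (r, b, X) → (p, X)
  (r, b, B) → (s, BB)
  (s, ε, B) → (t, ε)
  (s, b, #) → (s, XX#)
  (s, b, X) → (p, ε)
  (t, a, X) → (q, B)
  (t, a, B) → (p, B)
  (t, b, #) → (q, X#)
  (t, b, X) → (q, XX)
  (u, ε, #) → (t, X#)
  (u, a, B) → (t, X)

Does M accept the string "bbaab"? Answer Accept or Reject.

(p, bbaab, #) ⊢ (r, baab, X#) ⊢ (p, aab, X#) ⊢ (u, ab, #) ⊢ (t, ab, X#) ⊢ (q, b, B#) ⊢ (s, ε, XB#)
All input consumed; state s ∈ F.

Accept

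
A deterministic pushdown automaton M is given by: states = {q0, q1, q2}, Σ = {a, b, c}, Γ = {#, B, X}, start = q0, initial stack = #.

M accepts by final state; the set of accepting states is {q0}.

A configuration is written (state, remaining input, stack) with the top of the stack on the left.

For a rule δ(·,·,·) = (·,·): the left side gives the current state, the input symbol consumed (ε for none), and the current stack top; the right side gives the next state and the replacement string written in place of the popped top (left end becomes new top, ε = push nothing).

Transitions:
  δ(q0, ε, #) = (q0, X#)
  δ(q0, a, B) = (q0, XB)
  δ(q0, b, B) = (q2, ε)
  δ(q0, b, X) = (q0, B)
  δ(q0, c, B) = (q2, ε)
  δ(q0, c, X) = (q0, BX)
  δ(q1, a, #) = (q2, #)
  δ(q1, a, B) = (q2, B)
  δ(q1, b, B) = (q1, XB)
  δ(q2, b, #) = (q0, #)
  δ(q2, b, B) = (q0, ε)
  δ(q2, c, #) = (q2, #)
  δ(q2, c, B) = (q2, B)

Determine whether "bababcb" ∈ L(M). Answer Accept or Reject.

Accept

(q0, bababcb, #)
  ε-move, top #: go to q0, push X# → (q0, bababcb, X#)
  read b, top X: go to q0, push B → (q0, ababcb, B#)
  read a, top B: go to q0, push XB → (q0, babcb, XB#)
  read b, top X: go to q0, push B → (q0, abcb, BB#)
  read a, top B: go to q0, push XB → (q0, bcb, XBB#)
  read b, top X: go to q0, push B → (q0, cb, BBB#)
  read c, top B: go to q2, push ε → (q2, b, BB#)
  read b, top B: go to q0, push ε → (q0, ε, B#)
All input consumed; state q0 ∈ F.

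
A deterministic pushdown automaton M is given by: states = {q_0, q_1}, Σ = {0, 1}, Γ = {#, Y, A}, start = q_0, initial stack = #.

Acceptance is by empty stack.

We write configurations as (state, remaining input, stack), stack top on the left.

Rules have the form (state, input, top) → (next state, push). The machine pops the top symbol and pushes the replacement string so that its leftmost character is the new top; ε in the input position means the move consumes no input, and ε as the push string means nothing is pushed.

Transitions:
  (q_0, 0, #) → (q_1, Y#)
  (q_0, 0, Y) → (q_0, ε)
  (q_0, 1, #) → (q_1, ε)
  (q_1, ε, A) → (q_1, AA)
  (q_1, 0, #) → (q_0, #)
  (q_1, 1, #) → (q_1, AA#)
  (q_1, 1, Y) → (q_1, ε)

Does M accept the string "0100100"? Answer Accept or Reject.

Reject

(q_0, 0100100, #) ⊢ (q_1, 100100, Y#) ⊢ (q_1, 00100, #) ⊢ (q_0, 0100, #) ⊢ (q_1, 100, Y#) ⊢ (q_1, 00, #) ⊢ (q_0, 0, #) ⊢ (q_1, ε, Y#)
All input consumed; stack is Y#, not empty, and no further ε-move applies.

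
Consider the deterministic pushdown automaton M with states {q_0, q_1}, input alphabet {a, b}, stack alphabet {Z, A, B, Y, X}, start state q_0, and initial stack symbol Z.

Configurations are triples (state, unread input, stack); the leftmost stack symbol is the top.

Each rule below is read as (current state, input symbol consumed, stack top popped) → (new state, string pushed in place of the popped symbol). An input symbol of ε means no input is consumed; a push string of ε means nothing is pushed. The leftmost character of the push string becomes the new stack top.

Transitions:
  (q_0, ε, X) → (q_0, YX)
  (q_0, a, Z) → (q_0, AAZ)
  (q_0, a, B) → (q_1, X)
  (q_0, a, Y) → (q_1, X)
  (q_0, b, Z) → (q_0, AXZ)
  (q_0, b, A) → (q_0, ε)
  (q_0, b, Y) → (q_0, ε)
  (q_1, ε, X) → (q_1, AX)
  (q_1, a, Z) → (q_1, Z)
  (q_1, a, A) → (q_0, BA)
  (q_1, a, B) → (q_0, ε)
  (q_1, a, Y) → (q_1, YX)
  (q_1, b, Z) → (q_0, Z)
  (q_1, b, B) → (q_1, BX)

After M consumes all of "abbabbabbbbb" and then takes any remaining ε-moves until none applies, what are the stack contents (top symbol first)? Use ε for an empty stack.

YXZ

(q_0, abbabbabbbbb, Z)
  read a, top Z: go to q_0, push AAZ → (q_0, bbabbabbbbb, AAZ)
  read b, top A: go to q_0, push ε → (q_0, babbabbbbb, AZ)
  read b, top A: go to q_0, push ε → (q_0, abbabbbbb, Z)
  read a, top Z: go to q_0, push AAZ → (q_0, bbabbbbb, AAZ)
  read b, top A: go to q_0, push ε → (q_0, babbbbb, AZ)
  read b, top A: go to q_0, push ε → (q_0, abbbbb, Z)
  read a, top Z: go to q_0, push AAZ → (q_0, bbbbb, AAZ)
  read b, top A: go to q_0, push ε → (q_0, bbbb, AZ)
  read b, top A: go to q_0, push ε → (q_0, bbb, Z)
  read b, top Z: go to q_0, push AXZ → (q_0, bb, AXZ)
  read b, top A: go to q_0, push ε → (q_0, b, XZ)
  ε-move, top X: go to q_0, push YX → (q_0, b, YXZ)
  read b, top Y: go to q_0, push ε → (q_0, ε, XZ)
  ε-move, top X: go to q_0, push YX → (q_0, ε, YXZ)
All input consumed in state q_0 with stack YXZ.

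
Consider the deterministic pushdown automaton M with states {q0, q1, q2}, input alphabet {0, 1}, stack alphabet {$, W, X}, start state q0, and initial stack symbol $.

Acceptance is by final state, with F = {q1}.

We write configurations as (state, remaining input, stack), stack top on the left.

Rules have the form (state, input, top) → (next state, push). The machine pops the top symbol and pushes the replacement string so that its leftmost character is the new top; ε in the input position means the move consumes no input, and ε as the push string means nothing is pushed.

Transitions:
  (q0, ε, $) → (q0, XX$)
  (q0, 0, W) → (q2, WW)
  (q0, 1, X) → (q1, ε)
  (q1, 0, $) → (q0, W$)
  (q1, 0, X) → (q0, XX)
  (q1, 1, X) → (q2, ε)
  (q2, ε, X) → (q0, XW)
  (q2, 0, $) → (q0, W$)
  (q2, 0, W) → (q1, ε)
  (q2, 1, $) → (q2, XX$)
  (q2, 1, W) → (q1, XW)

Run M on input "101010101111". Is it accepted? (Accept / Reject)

(q0, 101010101111, $)
  ε-move, top $: go to q0, push XX$ → (q0, 101010101111, XX$)
  read 1, top X: go to q1, push ε → (q1, 01010101111, X$)
  read 0, top X: go to q0, push XX → (q0, 1010101111, XX$)
  read 1, top X: go to q1, push ε → (q1, 010101111, X$)
  read 0, top X: go to q0, push XX → (q0, 10101111, XX$)
  read 1, top X: go to q1, push ε → (q1, 0101111, X$)
  read 0, top X: go to q0, push XX → (q0, 101111, XX$)
  read 1, top X: go to q1, push ε → (q1, 01111, X$)
  read 0, top X: go to q0, push XX → (q0, 1111, XX$)
  read 1, top X: go to q1, push ε → (q1, 111, X$)
  read 1, top X: go to q2, push ε → (q2, 11, $)
  read 1, top $: go to q2, push XX$ → (q2, 1, XX$)
  ε-move, top X: go to q0, push XW → (q0, 1, XWX$)
  read 1, top X: go to q1, push ε → (q1, ε, WX$)
All input consumed; state q1 ∈ F.

Accept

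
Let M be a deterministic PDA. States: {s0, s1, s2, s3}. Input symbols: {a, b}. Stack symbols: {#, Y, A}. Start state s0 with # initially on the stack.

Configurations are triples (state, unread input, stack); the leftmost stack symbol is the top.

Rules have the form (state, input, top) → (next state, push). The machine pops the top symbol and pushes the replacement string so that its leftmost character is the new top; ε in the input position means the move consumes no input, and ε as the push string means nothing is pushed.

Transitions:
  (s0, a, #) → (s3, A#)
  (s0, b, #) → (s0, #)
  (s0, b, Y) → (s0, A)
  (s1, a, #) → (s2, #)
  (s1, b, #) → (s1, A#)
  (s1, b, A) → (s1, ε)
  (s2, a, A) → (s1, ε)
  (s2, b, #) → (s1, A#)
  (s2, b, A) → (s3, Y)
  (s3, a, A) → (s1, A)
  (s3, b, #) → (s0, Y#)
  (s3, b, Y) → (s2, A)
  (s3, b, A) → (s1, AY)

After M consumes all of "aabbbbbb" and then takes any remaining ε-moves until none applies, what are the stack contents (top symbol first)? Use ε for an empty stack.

A#

(s0, aabbbbbb, #) ⊢ (s3, abbbbbb, A#) ⊢ (s1, bbbbbb, A#) ⊢ (s1, bbbbb, #) ⊢ (s1, bbbb, A#) ⊢ (s1, bbb, #) ⊢ (s1, bb, A#) ⊢ (s1, b, #) ⊢ (s1, ε, A#)
All input consumed in state s1 with stack A#.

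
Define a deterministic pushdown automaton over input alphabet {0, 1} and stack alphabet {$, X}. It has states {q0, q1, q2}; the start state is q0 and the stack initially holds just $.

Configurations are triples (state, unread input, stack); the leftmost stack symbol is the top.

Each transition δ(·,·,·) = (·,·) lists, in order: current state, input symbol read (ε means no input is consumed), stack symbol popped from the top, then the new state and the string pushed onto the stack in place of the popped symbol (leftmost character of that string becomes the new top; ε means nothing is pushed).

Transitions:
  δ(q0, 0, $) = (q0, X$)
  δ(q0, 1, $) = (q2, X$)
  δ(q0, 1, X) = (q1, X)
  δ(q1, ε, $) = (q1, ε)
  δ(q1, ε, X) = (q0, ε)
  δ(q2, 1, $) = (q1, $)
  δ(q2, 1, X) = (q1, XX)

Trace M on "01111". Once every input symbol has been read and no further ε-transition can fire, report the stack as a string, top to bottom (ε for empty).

(q0, 01111, $) ⊢ (q0, 1111, X$) ⊢ (q1, 111, X$) ⊢ (q0, 111, $) ⊢ (q2, 11, X$) ⊢ (q1, 1, XX$) ⊢ (q0, 1, X$) ⊢ (q1, ε, X$) ⊢ (q0, ε, $)
All input consumed in state q0 with stack $.

$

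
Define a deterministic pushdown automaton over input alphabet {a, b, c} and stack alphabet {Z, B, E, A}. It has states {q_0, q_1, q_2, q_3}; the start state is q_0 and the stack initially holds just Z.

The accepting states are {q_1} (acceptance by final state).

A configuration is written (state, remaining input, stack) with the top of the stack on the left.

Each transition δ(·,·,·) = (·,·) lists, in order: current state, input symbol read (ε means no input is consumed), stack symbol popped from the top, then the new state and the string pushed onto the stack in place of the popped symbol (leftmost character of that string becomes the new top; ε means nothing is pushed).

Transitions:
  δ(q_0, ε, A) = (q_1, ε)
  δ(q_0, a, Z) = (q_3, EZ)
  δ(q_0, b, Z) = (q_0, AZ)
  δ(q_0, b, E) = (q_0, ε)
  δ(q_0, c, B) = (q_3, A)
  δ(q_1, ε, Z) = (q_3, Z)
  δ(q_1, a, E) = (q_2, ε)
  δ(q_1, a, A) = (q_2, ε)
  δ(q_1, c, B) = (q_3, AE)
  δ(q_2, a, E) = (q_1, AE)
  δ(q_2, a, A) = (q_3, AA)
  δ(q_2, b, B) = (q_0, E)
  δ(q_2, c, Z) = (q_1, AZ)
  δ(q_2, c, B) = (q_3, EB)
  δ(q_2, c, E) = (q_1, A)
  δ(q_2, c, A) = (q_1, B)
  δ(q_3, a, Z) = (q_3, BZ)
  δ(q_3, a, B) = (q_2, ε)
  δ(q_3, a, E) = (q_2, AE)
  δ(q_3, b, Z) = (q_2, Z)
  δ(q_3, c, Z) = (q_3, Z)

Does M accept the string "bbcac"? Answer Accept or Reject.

(q_0, bbcac, Z) ⊢ (q_0, bcac, AZ) ⊢ (q_1, bcac, Z) ⊢ (q_3, bcac, Z) ⊢ (q_2, cac, Z) ⊢ (q_1, ac, AZ) ⊢ (q_2, c, Z) ⊢ (q_1, ε, AZ)
All input consumed; state q_1 ∈ F.

Accept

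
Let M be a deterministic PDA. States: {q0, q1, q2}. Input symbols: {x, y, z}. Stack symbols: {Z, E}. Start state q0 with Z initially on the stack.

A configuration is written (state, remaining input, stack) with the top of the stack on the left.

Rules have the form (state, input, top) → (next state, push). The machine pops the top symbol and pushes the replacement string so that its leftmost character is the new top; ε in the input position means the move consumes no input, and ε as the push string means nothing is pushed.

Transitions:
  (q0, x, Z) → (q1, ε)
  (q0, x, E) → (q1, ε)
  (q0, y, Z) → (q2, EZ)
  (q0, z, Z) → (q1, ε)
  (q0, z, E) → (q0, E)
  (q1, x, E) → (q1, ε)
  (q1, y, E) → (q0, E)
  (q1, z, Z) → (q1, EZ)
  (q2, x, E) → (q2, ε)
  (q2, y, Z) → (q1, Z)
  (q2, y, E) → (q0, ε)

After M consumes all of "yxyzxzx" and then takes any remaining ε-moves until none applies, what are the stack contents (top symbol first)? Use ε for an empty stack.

Z

(q0, yxyzxzx, Z)
  read y, top Z: go to q2, push EZ → (q2, xyzxzx, EZ)
  read x, top E: go to q2, push ε → (q2, yzxzx, Z)
  read y, top Z: go to q1, push Z → (q1, zxzx, Z)
  read z, top Z: go to q1, push EZ → (q1, xzx, EZ)
  read x, top E: go to q1, push ε → (q1, zx, Z)
  read z, top Z: go to q1, push EZ → (q1, x, EZ)
  read x, top E: go to q1, push ε → (q1, ε, Z)
All input consumed in state q1 with stack Z.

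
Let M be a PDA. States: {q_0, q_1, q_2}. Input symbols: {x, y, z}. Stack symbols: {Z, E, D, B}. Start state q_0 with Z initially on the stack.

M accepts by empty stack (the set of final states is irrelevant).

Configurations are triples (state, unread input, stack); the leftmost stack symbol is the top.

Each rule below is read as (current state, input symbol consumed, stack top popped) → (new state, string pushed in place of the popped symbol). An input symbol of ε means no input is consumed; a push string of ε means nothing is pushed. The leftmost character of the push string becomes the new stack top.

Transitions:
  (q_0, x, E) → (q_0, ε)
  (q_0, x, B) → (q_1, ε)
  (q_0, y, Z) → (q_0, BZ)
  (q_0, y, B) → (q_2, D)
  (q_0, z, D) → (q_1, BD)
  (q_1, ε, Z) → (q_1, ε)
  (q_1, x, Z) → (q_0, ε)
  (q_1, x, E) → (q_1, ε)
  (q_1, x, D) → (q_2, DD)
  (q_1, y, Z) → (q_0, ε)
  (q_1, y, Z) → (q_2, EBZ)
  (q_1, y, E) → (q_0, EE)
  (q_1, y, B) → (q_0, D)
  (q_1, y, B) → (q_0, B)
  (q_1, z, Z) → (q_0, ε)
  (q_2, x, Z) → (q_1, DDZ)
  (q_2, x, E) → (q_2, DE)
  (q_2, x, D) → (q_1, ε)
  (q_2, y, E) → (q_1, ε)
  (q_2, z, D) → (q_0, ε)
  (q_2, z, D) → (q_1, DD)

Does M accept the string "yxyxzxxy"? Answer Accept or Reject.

Accept

One accepting computation: (q_0, yxyxzxxy, Z) ⊢ (q_0, xyxzxxy, BZ) ⊢ (q_1, yxzxxy, Z) ⊢ (q_2, xzxxy, EBZ) ⊢ (q_2, zxxy, DEBZ) ⊢ (q_0, xxy, EBZ) ⊢ (q_0, xy, BZ) ⊢ (q_1, y, Z) ⊢ (q_0, ε, ε)
All input consumed and the stack is empty.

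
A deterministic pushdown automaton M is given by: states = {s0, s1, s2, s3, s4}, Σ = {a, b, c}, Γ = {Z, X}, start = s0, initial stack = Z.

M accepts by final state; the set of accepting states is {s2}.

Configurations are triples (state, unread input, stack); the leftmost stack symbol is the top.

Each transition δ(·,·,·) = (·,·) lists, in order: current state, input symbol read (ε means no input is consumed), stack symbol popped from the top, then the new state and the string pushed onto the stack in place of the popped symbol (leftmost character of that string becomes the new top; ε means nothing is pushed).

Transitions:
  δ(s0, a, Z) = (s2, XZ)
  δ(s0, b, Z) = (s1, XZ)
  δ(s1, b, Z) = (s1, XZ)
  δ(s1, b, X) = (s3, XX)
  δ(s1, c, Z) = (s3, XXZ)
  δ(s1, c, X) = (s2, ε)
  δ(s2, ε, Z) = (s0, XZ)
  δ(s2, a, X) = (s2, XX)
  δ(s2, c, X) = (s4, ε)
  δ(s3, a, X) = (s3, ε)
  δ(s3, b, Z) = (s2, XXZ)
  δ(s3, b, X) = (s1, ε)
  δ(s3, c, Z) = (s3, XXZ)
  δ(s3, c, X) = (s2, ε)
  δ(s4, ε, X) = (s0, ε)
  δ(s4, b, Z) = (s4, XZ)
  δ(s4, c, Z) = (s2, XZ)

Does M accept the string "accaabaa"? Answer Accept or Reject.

(s0, accaabaa, Z)
  read a, top Z: go to s2, push XZ → (s2, ccaabaa, XZ)
  read c, top X: go to s4, push ε → (s4, caabaa, Z)
  read c, top Z: go to s2, push XZ → (s2, aabaa, XZ)
  read a, top X: go to s2, push XX → (s2, abaa, XXZ)
  read a, top X: go to s2, push XX → (s2, baa, XXXZ)
No transition applies at (s2, baa, XXXZ); input not fully consumed.

Reject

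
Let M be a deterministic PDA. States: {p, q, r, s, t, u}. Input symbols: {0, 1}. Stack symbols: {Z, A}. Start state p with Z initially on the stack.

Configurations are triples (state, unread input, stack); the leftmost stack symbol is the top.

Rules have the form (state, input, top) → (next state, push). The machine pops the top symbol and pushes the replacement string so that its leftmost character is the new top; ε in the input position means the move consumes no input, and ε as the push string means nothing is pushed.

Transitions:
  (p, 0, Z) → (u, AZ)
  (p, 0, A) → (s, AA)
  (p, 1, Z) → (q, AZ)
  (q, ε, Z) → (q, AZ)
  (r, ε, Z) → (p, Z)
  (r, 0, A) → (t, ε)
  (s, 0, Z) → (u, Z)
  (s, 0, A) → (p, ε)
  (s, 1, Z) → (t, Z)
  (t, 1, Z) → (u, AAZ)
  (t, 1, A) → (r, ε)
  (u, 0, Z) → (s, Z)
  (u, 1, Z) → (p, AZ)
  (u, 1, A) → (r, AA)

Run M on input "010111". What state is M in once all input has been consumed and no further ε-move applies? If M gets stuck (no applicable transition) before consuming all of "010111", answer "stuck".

(p, 010111, Z)
  read 0, top Z: go to u, push AZ → (u, 10111, AZ)
  read 1, top A: go to r, push AA → (r, 0111, AAZ)
  read 0, top A: go to t, push ε → (t, 111, AZ)
  read 1, top A: go to r, push ε → (r, 11, Z)
  ε-move, top Z: go to p, push Z → (p, 11, Z)
  read 1, top Z: go to q, push AZ → (q, 1, AZ)
No transition for (q, 1, top A); M blocks with input 1 remaining.

stuck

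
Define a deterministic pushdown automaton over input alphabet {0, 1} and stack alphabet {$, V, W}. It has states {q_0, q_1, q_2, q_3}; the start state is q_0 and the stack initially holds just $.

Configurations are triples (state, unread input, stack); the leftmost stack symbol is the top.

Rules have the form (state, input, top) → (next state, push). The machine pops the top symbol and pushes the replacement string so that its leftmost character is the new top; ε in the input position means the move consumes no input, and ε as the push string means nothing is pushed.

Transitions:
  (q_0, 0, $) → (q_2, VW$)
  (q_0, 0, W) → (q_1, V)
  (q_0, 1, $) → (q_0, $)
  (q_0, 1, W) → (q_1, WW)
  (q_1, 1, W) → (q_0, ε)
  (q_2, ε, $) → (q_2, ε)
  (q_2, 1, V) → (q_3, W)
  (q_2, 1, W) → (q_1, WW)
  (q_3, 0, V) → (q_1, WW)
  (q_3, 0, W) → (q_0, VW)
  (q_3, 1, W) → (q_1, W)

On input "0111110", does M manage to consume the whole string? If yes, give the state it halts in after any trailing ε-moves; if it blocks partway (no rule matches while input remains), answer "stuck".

(q_0, 0111110, $)
  read 0, top $: go to q_2, push VW$ → (q_2, 111110, VW$)
  read 1, top V: go to q_3, push W → (q_3, 11110, WW$)
  read 1, top W: go to q_1, push W → (q_1, 1110, WW$)
  read 1, top W: go to q_0, push ε → (q_0, 110, W$)
  read 1, top W: go to q_1, push WW → (q_1, 10, WW$)
  read 1, top W: go to q_0, push ε → (q_0, 0, W$)
  read 0, top W: go to q_1, push V → (q_1, ε, V$)
All input consumed; M is in state q_1.

q_1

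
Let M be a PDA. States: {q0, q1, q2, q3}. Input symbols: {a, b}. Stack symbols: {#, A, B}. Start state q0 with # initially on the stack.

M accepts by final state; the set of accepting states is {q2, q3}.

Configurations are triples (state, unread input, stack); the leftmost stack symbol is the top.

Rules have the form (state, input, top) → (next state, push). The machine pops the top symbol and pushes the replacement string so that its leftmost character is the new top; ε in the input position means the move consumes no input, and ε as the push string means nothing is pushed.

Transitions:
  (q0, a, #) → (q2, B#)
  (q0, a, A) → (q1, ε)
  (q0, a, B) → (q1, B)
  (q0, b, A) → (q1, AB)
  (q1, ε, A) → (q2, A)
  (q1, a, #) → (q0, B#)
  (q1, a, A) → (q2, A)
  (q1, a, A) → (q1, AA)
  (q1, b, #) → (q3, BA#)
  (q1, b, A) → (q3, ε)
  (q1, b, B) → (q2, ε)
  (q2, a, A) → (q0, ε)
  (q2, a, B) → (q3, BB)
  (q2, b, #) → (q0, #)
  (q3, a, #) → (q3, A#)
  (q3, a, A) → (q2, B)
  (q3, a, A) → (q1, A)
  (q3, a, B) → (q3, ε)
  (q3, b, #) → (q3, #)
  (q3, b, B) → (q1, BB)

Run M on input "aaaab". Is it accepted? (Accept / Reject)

One accepting computation: (q0, aaaab, #) ⊢ (q2, aaab, B#) ⊢ (q3, aab, BB#) ⊢ (q3, ab, B#) ⊢ (q3, b, #) ⊢ (q3, ε, #)
All input consumed and state q3 ∈ F.

Accept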